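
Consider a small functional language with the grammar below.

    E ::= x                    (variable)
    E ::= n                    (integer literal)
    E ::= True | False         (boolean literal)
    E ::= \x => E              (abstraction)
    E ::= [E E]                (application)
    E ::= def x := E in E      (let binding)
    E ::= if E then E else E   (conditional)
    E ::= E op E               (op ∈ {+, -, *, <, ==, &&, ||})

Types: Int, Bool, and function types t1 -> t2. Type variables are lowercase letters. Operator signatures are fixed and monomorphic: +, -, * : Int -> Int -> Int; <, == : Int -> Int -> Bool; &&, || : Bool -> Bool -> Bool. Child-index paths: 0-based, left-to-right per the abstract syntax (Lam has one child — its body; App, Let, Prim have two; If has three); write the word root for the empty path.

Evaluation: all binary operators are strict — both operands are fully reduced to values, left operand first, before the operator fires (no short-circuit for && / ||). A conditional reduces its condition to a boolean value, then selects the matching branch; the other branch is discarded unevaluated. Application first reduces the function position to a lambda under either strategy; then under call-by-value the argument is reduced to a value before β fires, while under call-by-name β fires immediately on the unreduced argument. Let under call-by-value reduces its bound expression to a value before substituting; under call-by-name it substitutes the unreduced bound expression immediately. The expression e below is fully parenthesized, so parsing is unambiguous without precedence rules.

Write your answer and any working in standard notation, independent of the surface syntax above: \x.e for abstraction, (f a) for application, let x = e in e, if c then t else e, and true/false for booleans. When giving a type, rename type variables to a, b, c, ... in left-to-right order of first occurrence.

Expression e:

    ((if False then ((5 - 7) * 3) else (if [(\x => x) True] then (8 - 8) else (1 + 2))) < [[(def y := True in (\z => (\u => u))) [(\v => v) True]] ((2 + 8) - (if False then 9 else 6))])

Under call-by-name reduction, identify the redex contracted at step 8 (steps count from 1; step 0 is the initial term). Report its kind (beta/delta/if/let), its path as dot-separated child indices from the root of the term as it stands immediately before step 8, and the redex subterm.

Derivation:
step 0: ((if false then ((5 - 7) * 3) else (if ((\x.x) true) then (8 - 8) else (1 + 2))) < (((let y = true in (\z.(\u.u))) ((\v.v) true)) ((2 + 8) - (if false then 9 else 6))))
step 1: [if@0] ((if ((\x.x) true) then (8 - 8) else (1 + 2)) < (((let y = true in (\z.(\u.u))) ((\v.v) true)) ((2 + 8) - (if false then 9 else 6))))
step 2: [beta@0.0] ((if true then (8 - 8) else (1 + 2)) < (((let y = true in (\z.(\u.u))) ((\v.v) true)) ((2 + 8) - (if false then 9 else 6))))
step 3: [if@0] ((8 - 8) < (((let y = true in (\z.(\u.u))) ((\v.v) true)) ((2 + 8) - (if false then 9 else 6))))
step 4: [delta@0] (0 < (((let y = true in (\z.(\u.u))) ((\v.v) true)) ((2 + 8) - (if false then 9 else 6))))
step 5: [let@1.0.0] (0 < (((\z.(\u.u)) ((\v.v) true)) ((2 + 8) - (if false then 9 else 6))))
step 6: [beta@1.0] (0 < ((\u.u) ((2 + 8) - (if false then 9 else 6))))
step 7: [beta@1] (0 < ((2 + 8) - (if false then 9 else 6)))
step 8: [delta@1.0] (0 < (10 - (if false then 9 else 6)))

Answer: delta at 1.0 : (2 + 8)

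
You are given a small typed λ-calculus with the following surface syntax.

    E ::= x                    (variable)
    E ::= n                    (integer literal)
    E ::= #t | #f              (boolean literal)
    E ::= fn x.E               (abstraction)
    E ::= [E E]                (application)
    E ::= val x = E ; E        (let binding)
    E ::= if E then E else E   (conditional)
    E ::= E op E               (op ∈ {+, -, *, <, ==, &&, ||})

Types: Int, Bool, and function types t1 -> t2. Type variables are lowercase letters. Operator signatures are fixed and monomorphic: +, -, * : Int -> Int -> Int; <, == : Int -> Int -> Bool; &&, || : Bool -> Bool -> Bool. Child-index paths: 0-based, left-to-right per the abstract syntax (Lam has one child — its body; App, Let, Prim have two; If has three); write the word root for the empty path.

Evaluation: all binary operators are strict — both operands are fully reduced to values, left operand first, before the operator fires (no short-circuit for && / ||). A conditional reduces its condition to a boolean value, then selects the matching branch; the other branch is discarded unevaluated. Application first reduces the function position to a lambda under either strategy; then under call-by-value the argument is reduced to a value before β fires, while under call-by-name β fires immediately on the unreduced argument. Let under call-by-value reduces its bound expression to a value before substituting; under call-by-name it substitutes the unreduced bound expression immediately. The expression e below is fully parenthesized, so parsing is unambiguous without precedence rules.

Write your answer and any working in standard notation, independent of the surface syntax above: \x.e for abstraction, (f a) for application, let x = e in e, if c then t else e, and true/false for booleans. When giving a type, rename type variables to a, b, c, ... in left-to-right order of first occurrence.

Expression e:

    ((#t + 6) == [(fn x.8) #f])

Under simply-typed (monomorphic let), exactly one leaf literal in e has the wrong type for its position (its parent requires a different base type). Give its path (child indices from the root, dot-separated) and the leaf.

Answer: 0.0 : true

Trace:
  unify Bool ~ Int
  FAIL: mismatch Bool ~ Int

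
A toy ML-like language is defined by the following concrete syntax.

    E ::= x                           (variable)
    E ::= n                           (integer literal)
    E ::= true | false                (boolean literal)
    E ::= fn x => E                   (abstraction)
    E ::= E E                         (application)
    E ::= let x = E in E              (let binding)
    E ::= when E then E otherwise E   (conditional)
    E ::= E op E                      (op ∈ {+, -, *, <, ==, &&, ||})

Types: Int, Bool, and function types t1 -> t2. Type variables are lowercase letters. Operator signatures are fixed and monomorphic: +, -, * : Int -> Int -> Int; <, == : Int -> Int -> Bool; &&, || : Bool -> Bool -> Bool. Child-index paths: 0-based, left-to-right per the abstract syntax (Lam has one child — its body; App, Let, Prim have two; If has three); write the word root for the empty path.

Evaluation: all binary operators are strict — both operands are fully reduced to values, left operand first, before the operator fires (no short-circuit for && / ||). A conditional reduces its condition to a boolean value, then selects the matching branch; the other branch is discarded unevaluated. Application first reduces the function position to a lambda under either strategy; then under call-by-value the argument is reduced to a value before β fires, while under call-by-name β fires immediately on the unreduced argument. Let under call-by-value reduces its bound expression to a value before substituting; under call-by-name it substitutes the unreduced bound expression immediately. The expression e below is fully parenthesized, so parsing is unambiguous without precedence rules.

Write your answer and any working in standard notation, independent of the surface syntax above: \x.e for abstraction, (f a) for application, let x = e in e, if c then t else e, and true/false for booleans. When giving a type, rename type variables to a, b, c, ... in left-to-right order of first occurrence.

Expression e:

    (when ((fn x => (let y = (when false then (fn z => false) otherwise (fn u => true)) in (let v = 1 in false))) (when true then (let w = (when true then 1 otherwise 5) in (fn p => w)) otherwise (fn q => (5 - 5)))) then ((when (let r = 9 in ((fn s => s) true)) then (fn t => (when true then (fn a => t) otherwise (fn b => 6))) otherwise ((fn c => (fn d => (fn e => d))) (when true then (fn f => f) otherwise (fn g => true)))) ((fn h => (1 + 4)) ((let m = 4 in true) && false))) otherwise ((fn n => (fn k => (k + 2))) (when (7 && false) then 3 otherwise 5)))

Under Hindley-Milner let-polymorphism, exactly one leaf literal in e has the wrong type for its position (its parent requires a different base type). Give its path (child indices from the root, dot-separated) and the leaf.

Answer: 2.1.0.0 : 7

Trace:
  unify Bool ~ Bool
\z._ : b -> Bool
\u._ : c -> Bool
  unify b -> Bool ~ c -> Bool
  unify b ~ c
  unify Bool ~ Bool
let y : forall. c -> Bool
let v : Int
\x._ : a -> Bool
  unify Bool ~ Bool
  unify Bool ~ Bool
  unify Int ~ Int
let w : Int
w : Int
\p._ : d -> Int
  unify Int ~ Int
  unify Int ~ Int
\q._ : e -> Int
  unify d -> Int ~ e -> Int
  unify d ~ e
  unify Int ~ Int
  unify a -> Bool ~ (e -> Int) -> f
  unify a ~ e -> Int
  unify Bool ~ f
_ _ : Bool
  unify Bool ~ Bool
let r : Int
s : g
\s._ : g -> g
  unify g -> g ~ Bool -> h
  unify g ~ Bool
  unify Bool ~ h
_ _ : Bool
  unify Bool ~ Bool
  unify Bool ~ Bool
t : i
\a._ : j -> i
\b._ : k -> Int
  unify j -> i ~ k -> Int
  unify j ~ k
  unify i ~ Int
\t._ : Int -> k -> Int
d : m
\e._ : n -> m
\d._ : m -> n -> m
\c._ : l -> m -> n -> m
  unify Bool ~ Bool
f : o
\f._ : o -> o
\g._ : p -> Bool
  unify o -> o ~ p -> Bool
  unify o ~ p
  unify p ~ Bool
  unify l -> m -> n -> m ~ (Bool -> Bool) -> q
  unify l ~ Bool -> Bool
  unify m -> n -> m ~ q
_ _ : m -> n -> m
  unify Int -> k -> Int ~ m -> n -> m
  unify Int ~ m
  unify k -> Int ~ n -> Int
  unify k ~ n
  unify Int ~ Int
  unify Int ~ Int
  unify Int ~ Int
\h._ : r -> Int
let m : Int
  unify Bool ~ Bool
  unify Bool ~ Bool
  unify r -> Int ~ Bool -> s
  unify r ~ Bool
  unify Int ~ s
_ _ : Int
  unify Int -> n -> Int ~ Int -> t
  unify Int ~ Int
  unify n -> Int ~ t
_ _ : n -> Int
k : v
  unify v ~ Int
  unify Int ~ Int
\k._ : Int -> Int
\n._ : u -> Int -> Int
  unify Int ~ Bool
  FAIL: mismatch Int ~ Bool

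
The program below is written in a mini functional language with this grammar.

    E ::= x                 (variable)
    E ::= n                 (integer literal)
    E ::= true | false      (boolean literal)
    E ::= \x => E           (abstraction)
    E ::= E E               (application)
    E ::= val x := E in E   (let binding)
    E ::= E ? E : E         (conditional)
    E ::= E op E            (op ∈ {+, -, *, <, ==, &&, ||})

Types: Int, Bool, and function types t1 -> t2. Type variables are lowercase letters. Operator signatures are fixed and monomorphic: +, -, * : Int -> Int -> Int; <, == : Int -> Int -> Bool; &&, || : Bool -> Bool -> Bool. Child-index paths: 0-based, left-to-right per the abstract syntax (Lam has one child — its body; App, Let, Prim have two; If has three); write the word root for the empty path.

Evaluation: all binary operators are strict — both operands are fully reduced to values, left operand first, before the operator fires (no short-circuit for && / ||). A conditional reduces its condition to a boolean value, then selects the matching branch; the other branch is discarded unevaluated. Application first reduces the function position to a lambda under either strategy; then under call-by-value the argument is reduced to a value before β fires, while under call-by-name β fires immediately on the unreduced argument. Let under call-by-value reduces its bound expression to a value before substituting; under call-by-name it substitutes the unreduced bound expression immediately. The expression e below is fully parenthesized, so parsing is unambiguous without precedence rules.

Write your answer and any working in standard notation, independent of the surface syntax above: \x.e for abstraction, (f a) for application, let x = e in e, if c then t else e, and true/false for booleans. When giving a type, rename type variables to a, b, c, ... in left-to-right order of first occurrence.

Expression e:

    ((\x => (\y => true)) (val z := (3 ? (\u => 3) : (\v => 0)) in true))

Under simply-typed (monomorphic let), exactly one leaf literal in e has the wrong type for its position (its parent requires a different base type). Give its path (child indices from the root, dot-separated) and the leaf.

Answer: 1.0.0 : 3

Derivation:
\y._ : b -> Bool
\x._ : a -> b -> Bool
  unify Int ~ Bool
  FAIL: mismatch Int ~ Bool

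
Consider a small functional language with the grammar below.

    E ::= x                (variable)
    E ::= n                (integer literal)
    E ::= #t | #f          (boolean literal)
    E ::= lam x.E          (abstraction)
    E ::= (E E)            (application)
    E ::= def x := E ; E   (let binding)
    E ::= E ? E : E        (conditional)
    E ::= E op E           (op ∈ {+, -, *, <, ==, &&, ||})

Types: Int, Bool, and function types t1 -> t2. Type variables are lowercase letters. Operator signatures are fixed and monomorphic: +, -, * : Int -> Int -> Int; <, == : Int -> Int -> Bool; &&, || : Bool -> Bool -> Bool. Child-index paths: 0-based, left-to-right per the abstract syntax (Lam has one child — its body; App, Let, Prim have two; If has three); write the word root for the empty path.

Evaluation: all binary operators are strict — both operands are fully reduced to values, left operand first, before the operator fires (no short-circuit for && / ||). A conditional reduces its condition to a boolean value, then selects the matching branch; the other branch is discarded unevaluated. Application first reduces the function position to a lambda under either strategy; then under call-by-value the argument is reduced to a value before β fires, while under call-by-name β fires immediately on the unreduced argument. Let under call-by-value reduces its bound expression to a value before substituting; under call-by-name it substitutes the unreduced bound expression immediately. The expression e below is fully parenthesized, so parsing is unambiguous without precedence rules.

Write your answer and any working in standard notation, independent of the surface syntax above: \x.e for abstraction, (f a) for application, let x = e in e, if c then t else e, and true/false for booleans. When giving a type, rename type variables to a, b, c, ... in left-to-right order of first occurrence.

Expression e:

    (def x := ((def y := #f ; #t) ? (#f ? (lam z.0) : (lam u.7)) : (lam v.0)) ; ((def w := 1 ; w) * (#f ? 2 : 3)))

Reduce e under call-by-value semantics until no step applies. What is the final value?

Derivation:
step 0: (let x = (if (let y = false in true) then (if false then (\z.0) else (\u.7)) else (\v.0)) in ((let w = 1 in w) * (if false then 2 else 3)))
step 1: [let@0.0] (let x = (if true then (if false then (\z.0) else (\u.7)) else (\v.0)) in ((let w = 1 in w) * (if false then 2 else 3)))
step 2: [if@0] (let x = (if false then (\z.0) else (\u.7)) in ((let w = 1 in w) * (if false then 2 else 3)))
step 3: [if@0] (let x = (\u.7) in ((let w = 1 in w) * (if false then 2 else 3)))
step 4: [let@root] ((let w = 1 in w) * (if false then 2 else 3))
step 5: [let@0] (1 * (if false then 2 else 3))
step 6: [if@1] (1 * 3)
step 7: [delta@root] 3

Answer: 3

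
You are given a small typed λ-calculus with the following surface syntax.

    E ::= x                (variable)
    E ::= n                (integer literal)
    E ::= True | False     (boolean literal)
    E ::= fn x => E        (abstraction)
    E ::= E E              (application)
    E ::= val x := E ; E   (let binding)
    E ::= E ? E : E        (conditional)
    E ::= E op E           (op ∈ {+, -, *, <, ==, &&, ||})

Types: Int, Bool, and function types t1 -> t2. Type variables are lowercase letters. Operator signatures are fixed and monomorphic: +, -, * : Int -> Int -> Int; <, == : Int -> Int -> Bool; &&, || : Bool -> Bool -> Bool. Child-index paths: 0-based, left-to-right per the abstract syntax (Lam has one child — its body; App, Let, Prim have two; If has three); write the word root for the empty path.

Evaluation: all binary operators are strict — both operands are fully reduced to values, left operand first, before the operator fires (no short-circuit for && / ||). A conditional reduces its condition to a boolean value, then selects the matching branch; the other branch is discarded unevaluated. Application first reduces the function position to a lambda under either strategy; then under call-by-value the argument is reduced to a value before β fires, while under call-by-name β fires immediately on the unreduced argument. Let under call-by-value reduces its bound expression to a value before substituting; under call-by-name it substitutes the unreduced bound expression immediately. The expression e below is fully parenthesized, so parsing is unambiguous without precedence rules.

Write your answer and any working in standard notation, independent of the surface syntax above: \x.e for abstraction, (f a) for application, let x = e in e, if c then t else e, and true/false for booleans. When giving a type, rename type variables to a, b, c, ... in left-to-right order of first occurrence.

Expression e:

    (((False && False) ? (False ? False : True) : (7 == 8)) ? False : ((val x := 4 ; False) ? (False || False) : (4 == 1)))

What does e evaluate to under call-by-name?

Trace:
step 0: (if (if (false && false) then (if false then false else true) else (7 == 8)) then false else (if (let x = 4 in false) then (false || false) else (4 == 1)))
step 1: [delta@0.0] (if (if false then (if false then false else true) else (7 == 8)) then false else (if (let x = 4 in false) then (false || false) else (4 == 1)))
step 2: [if@0] (if (7 == 8) then false else (if (let x = 4 in false) then (false || false) else (4 == 1)))
step 3: [delta@0] (if false then false else (if (let x = 4 in false) then (false || false) else (4 == 1)))
step 4: [if@root] (if (let x = 4 in false) then (false || false) else (4 == 1))
step 5: [let@0] (if false then (false || false) else (4 == 1))
step 6: [if@root] (4 == 1)
step 7: [delta@root] false

Answer: false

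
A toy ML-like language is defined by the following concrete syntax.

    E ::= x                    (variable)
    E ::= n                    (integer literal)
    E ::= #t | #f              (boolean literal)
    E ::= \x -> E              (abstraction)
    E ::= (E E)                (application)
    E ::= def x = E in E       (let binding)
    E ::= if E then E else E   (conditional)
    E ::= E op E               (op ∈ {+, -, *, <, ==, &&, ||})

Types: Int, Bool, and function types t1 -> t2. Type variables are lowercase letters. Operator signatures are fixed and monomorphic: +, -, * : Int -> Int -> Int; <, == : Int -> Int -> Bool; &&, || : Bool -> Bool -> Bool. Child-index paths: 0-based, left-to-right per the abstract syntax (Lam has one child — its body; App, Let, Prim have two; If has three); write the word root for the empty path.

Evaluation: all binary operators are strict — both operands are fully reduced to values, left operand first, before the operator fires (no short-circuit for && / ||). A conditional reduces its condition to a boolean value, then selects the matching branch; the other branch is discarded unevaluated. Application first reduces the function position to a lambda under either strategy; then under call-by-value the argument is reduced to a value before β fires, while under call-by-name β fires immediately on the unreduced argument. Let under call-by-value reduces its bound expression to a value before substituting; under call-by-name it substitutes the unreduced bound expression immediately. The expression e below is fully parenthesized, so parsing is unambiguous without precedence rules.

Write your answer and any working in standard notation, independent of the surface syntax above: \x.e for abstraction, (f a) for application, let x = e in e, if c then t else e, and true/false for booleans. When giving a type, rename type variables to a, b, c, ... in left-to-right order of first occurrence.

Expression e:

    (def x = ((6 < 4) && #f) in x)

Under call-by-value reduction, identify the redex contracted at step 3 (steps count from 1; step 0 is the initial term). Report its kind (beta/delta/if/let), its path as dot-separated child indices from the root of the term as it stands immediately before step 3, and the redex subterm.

Derivation:
step 0: (let x = ((6 < 4) && false) in x)
step 1: [delta@0.0] (let x = (false && false) in x)
step 2: [delta@0] (let x = false in x)
step 3: [let@root] false

Answer: let at root : (let x = false in x)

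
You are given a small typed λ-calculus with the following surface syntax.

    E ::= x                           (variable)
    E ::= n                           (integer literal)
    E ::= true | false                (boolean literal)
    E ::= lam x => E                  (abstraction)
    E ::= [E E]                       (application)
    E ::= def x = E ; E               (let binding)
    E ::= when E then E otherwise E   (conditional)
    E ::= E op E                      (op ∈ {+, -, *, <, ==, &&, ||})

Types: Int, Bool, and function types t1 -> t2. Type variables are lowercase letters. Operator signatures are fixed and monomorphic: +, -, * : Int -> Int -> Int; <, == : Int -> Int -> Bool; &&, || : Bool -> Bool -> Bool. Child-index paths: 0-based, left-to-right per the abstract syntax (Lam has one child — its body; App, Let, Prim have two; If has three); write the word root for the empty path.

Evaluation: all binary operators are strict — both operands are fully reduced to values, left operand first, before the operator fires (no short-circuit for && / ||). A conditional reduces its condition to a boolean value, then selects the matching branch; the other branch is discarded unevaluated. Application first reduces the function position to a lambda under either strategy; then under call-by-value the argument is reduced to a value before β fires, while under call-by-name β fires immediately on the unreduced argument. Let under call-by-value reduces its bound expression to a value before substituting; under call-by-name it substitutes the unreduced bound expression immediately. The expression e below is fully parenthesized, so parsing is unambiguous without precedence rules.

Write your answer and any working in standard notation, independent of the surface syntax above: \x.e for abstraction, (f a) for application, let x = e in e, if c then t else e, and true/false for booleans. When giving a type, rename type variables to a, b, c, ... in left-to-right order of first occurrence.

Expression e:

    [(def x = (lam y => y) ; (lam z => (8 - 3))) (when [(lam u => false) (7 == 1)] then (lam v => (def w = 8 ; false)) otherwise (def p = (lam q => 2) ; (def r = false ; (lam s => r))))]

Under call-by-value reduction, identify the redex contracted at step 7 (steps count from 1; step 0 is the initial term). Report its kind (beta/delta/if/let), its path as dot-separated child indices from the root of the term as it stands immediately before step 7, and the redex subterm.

Answer: beta at root : ((\z.(8 - 3)) (\s.false))

Derivation:
step 0: ((let x = (\y.y) in (\z.(8 - 3))) (if ((\u.false) (7 == 1)) then (\v.(let w = 8 in false)) else (let p = (\q.2) in (let r = false in (\s.r)))))
step 1: [let@0] ((\z.(8 - 3)) (if ((\u.false) (7 == 1)) then (\v.(let w = 8 in false)) else (let p = (\q.2) in (let r = false in (\s.r)))))
step 2: [delta@1.0.1] ((\z.(8 - 3)) (if ((\u.false) false) then (\v.(let w = 8 in false)) else (let p = (\q.2) in (let r = false in (\s.r)))))
step 3: [beta@1.0] ((\z.(8 - 3)) (if false then (\v.(let w = 8 in false)) else (let p = (\q.2) in (let r = false in (\s.r)))))
step 4: [if@1] ((\z.(8 - 3)) (let p = (\q.2) in (let r = false in (\s.r))))
step 5: [let@1] ((\z.(8 - 3)) (let r = false in (\s.r)))
step 6: [let@1] ((\z.(8 - 3)) (\s.false))
step 7: [beta@root] (8 - 3)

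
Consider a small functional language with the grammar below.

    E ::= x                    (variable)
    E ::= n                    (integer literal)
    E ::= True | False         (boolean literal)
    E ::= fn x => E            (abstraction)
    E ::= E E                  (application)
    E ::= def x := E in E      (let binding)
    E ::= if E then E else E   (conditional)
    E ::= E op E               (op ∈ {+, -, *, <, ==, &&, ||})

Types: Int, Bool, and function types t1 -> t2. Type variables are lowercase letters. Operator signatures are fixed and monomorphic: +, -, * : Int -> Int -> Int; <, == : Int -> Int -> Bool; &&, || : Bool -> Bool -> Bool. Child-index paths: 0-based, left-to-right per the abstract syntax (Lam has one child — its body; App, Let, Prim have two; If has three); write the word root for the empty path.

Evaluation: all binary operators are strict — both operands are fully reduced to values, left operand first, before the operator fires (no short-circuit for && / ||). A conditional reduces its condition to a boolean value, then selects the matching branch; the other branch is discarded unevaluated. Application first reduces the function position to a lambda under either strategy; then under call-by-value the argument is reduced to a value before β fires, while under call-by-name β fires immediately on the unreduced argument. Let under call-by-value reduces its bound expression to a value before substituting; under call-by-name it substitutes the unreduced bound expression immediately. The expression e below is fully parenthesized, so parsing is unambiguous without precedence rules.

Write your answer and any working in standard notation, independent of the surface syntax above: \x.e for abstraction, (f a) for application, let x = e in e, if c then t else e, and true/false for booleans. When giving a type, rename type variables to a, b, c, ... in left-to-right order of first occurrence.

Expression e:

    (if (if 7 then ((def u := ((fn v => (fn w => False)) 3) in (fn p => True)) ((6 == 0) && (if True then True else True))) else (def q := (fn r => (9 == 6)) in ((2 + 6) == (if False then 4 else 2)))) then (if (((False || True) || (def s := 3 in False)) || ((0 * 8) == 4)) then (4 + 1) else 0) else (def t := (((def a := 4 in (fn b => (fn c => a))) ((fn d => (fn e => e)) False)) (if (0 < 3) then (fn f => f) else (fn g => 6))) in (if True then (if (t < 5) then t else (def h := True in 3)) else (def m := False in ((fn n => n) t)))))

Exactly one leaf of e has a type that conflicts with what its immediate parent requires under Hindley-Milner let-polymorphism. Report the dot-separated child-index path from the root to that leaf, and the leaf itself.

Answer: 0.0 : 7

Trace:
  unify Int ~ Bool
  FAIL: mismatch Int ~ Bool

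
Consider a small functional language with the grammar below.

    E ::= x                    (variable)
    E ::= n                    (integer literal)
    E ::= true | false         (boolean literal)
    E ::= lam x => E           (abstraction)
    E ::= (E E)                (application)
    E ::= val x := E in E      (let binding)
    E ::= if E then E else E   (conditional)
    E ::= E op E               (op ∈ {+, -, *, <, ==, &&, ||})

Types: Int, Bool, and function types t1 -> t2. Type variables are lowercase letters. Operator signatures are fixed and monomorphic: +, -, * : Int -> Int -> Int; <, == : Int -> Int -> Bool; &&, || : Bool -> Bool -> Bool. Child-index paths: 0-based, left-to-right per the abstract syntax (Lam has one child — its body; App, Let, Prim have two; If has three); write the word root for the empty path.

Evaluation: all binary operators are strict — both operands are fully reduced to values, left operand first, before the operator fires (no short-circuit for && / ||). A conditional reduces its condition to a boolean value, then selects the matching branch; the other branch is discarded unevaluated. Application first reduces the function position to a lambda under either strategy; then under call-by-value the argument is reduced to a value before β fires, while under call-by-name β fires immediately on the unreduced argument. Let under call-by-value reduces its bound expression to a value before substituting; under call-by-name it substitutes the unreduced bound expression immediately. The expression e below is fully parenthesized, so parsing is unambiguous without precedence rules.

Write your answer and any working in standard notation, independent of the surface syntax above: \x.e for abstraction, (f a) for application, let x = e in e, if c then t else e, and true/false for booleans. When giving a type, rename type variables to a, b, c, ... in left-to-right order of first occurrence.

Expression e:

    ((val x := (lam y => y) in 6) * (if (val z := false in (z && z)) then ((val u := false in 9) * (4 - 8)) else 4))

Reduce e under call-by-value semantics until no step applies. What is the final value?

Answer: 24

Trace:
step 0: ((let x = (\y.y) in 6) * (if (let z = false in (z && z)) then ((let u = false in 9) * (4 - 8)) else 4))
step 1: [let@0] (6 * (if (let z = false in (z && z)) then ((let u = false in 9) * (4 - 8)) else 4))
step 2: [let@1.0] (6 * (if (false && false) then ((let u = false in 9) * (4 - 8)) else 4))
step 3: [delta@1.0] (6 * (if false then ((let u = false in 9) * (4 - 8)) else 4))
step 4: [if@1] (6 * 4)
step 5: [delta@root] 24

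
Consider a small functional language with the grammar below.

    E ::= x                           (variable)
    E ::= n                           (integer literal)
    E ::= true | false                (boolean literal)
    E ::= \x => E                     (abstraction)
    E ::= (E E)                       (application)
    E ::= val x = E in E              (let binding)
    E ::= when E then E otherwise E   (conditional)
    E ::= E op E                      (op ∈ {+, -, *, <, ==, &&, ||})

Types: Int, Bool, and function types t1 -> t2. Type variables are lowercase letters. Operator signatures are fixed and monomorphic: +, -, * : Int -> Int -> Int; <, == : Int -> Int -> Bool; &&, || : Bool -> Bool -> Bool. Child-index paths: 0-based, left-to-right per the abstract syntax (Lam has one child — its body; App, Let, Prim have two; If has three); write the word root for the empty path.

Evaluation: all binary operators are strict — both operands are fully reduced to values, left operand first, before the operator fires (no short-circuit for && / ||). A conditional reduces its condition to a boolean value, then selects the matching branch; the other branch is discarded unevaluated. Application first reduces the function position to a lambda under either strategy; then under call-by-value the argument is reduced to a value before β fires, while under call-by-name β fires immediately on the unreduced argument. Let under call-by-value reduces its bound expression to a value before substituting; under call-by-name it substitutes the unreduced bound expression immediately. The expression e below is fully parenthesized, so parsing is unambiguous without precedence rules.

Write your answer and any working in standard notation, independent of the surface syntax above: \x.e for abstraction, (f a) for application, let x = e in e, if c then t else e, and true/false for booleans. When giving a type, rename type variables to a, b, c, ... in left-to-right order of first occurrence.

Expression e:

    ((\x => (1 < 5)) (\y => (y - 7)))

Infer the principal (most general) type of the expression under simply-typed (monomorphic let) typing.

Derivation:
  unify Int ~ Int
  unify Int ~ Int
\x._ : a -> Bool
y : b
  unify b ~ Int
  unify Int ~ Int
\y._ : Int -> Int
  unify a -> Bool ~ (Int -> Int) -> c
  unify a ~ Int -> Int
  unify Bool ~ c
_ _ : Bool

Answer: Bool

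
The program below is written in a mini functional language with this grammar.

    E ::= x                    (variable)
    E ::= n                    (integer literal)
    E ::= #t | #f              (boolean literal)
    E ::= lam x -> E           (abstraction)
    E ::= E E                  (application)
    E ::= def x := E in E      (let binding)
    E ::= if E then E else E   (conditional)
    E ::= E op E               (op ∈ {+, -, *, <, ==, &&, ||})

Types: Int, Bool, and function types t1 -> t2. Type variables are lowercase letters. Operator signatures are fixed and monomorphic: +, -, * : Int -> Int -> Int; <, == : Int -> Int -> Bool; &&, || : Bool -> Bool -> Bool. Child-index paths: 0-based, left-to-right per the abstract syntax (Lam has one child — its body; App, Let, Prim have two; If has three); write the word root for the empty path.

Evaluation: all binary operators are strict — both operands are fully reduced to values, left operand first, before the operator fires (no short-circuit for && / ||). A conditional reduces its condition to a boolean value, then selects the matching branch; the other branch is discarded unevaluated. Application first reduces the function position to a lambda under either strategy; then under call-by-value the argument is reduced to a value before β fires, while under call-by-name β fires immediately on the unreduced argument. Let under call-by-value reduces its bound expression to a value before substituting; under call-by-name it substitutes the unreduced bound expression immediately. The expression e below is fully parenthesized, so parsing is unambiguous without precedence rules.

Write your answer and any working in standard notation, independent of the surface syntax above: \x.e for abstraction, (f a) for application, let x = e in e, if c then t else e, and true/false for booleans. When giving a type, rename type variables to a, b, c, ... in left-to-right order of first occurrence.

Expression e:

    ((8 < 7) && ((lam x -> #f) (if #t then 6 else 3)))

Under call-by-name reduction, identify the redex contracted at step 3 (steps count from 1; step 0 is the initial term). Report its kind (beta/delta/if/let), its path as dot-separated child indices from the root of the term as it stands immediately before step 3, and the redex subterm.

Answer: delta at root : (false && false)

Derivation:
step 0: ((8 < 7) && ((\x.false) (if true then 6 else 3)))
step 1: [delta@0] (false && ((\x.false) (if true then 6 else 3)))
step 2: [beta@1] (false && false)
step 3: [delta@root] false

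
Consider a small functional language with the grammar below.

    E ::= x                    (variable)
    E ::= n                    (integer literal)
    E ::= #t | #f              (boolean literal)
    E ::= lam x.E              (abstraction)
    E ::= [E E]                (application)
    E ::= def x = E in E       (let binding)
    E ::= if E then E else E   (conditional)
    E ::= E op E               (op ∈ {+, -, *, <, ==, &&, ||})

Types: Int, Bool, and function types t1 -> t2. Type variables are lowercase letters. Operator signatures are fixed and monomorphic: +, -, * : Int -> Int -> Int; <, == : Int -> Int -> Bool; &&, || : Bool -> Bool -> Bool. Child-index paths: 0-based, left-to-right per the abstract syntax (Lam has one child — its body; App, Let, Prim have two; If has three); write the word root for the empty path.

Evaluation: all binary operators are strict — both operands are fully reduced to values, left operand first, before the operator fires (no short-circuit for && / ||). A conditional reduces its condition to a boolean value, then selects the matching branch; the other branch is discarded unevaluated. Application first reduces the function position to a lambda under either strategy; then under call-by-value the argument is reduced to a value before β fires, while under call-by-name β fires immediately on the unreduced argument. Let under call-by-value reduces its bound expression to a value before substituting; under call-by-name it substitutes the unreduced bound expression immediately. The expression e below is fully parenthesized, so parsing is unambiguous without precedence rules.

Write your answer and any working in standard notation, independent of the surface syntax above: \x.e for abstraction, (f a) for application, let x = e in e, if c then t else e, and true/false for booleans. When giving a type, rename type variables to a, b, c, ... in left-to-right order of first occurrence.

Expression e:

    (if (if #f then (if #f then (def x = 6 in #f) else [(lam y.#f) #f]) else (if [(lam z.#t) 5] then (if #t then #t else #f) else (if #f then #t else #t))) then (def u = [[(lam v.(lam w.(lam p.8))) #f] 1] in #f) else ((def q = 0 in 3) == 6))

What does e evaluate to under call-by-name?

Trace:
step 0: (if (if false then (if false then (let x = 6 in false) else ((\y.false) false)) else (if ((\z.true) 5) then (if true then true else false) else (if false then true else true))) then (let u = (((\v.(\w.(\p.8))) false) 1) in false) else ((let q = 0 in 3) == 6))
step 1: [if@0] (if (if ((\z.true) 5) then (if true then true else false) else (if false then true else true)) then (let u = (((\v.(\w.(\p.8))) false) 1) in false) else ((let q = 0 in 3) == 6))
step 2: [beta@0.0] (if (if true then (if true then true else false) else (if false then true else true)) then (let u = (((\v.(\w.(\p.8))) false) 1) in false) else ((let q = 0 in 3) == 6))
step 3: [if@0] (if (if true then true else false) then (let u = (((\v.(\w.(\p.8))) false) 1) in false) else ((let q = 0 in 3) == 6))
step 4: [if@0] (if true then (let u = (((\v.(\w.(\p.8))) false) 1) in false) else ((let q = 0 in 3) == 6))
step 5: [if@root] (let u = (((\v.(\w.(\p.8))) false) 1) in false)
step 6: [let@root] false

Answer: false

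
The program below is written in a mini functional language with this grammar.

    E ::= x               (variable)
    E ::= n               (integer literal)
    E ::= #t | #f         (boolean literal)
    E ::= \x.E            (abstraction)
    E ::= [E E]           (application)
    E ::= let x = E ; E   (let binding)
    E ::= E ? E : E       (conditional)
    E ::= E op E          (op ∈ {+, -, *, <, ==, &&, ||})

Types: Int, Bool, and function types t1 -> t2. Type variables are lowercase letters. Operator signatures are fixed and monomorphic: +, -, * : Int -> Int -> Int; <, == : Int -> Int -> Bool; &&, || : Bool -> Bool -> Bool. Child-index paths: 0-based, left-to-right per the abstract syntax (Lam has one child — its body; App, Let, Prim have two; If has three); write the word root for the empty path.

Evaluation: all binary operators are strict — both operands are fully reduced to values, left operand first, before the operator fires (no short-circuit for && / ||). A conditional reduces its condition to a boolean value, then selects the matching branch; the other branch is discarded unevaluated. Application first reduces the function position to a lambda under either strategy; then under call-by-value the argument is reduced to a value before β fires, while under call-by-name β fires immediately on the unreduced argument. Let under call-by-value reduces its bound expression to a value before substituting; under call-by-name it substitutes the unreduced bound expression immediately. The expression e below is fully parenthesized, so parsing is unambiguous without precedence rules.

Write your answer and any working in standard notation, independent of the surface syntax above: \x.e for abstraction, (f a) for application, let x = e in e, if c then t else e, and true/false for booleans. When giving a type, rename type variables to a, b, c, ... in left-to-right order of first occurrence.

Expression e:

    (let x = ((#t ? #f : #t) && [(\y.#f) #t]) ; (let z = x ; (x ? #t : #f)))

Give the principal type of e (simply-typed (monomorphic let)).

Derivation:
  unify Bool ~ Bool
  unify Bool ~ Bool
  unify Bool ~ Bool
\y._ : a -> Bool
  unify a -> Bool ~ Bool -> b
  unify a ~ Bool
  unify Bool ~ b
_ _ : Bool
  unify Bool ~ Bool
let x : Bool
x : Bool
let z : Bool
x : Bool
  unify Bool ~ Bool
  unify Bool ~ Bool

Answer: Bool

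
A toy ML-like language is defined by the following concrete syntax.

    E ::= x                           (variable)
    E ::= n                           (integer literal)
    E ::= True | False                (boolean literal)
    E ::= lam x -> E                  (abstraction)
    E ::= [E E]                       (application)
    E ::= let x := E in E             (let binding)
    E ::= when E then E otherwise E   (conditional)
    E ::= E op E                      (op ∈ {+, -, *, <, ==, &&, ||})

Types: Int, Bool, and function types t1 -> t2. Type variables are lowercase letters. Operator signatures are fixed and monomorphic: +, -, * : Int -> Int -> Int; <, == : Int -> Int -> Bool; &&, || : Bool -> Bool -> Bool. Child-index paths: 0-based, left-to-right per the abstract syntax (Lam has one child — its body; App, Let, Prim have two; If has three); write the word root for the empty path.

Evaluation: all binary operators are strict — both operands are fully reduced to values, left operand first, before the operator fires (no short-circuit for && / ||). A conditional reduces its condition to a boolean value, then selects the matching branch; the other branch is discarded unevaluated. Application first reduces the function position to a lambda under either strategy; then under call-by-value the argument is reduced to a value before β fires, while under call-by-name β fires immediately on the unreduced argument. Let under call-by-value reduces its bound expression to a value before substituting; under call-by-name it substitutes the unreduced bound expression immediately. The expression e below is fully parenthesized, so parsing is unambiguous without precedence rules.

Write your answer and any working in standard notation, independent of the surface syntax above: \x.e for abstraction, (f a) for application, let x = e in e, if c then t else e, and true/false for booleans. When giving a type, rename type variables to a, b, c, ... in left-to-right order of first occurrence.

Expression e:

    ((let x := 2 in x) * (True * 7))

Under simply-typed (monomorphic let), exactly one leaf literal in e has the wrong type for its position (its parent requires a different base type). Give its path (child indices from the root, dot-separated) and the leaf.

Answer: 1.0 : true

Working:
let x : Int
x : Int
  unify Int ~ Int
  unify Bool ~ Int
  FAIL: mismatch Bool ~ Int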